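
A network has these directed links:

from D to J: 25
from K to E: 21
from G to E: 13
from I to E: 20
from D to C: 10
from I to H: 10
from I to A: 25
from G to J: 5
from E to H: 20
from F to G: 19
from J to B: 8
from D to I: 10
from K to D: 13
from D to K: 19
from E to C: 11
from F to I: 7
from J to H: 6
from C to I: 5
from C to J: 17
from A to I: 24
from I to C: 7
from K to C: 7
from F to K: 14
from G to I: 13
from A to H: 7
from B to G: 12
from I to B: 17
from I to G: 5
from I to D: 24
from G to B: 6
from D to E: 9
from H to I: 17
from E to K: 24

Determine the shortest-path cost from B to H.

23

Candidate routes:
B–G–J–H: 12+5+6 = 23
B–G–E–C–I–H: 12+13+11+5+10 = 51
B–G–I–H: 12+13+10 = 35
B–G–E–H: 12+13+20 = 45
The minimum is 23 via B–G–J–H.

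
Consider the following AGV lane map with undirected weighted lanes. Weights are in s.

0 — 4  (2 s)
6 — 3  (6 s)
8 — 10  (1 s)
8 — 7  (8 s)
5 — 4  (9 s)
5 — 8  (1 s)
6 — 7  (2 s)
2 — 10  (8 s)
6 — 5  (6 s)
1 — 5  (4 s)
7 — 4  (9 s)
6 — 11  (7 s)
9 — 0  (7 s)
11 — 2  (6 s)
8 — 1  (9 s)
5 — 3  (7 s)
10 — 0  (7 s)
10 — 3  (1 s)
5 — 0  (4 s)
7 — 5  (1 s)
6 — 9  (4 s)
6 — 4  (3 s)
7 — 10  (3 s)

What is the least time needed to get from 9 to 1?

Running Dijkstra from 9:
9: 0
6: 4  (via 9)
7: 6  (via 6)
0: 7  (via 9)
4: 7  (via 6)
5: 7  (via 7)
8: 8  (via 5)
10: 9  (via 7)
3: 10  (via 6)
1: 11  (via 5)
Shortest route: 9–6–7–5–1 = 11 s.

11 s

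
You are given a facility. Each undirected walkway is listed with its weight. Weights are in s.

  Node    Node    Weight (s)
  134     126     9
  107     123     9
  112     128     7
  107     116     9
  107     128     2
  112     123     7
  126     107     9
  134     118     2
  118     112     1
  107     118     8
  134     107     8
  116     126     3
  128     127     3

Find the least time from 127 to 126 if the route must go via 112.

22 s

Best 127 to 112: 127 → 128 → 112 costing 10
Shortest 112→126: 112 → 118 → 134 → 126 = 12
Total via 112: 10 + 12 = 22 s.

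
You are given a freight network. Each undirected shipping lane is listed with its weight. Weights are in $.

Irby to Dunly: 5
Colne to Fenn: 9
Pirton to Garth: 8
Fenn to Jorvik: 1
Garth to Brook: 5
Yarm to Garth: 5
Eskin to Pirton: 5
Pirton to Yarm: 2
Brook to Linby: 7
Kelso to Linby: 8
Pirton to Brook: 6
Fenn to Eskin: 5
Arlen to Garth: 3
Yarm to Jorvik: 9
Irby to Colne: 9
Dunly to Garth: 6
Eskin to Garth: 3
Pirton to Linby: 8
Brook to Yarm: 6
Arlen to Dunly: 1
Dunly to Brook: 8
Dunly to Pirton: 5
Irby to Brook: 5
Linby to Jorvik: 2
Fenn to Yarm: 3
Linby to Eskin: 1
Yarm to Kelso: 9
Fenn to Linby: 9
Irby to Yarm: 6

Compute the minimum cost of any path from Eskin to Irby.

$12

Settle nodes by increasing distance from Eskin:
Eskin: 0
Linby: 1  (via Eskin)
Garth: 3  (via Eskin)
Jorvik: 3  (via Linby)
Fenn: 4  (via Jorvik)
Pirton: 5  (via Eskin)
Arlen: 6  (via Garth)
Yarm: 7  (via Fenn)
Dunly: 7  (via Arlen)
Brook: 8  (via Linby)
Kelso: 9  (via Linby)
Irby: 12  (via Dunly)
Shortest route: Eskin–Garth–Arlen–Dunly–Irby = $12.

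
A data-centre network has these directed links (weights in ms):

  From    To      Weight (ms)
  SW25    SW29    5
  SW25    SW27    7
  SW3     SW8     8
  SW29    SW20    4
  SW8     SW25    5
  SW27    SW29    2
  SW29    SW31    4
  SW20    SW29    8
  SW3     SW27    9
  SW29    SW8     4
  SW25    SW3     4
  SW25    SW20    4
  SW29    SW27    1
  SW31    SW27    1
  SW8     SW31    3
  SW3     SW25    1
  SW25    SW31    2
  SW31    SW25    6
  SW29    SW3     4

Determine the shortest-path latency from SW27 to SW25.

Running Dijkstra from SW27:
SW27: 0
SW29: 2  (via SW27)
SW20: 6  (via SW29)
SW3: 6  (via SW29)
SW31: 6  (via SW29)
SW8: 6  (via SW29)
SW25: 7  (via SW3)
Shortest route: SW27 → SW29 → SW3 → SW25 = 7 ms.

7 ms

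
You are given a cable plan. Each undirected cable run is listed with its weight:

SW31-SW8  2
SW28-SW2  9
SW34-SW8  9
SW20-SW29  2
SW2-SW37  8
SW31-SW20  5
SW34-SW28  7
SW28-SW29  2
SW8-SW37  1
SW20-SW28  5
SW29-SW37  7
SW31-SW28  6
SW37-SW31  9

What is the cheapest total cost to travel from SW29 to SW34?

9

Shortest distances from SW29:
SW29: 0
SW28: 2  (via SW29)
SW20: 2  (via SW29)
SW37: 7  (via SW29)
SW31: 7  (via SW20)
SW8: 8  (via SW37)
SW34: 9  (via SW28)
Shortest route: SW29 → SW28 → SW34 = 9.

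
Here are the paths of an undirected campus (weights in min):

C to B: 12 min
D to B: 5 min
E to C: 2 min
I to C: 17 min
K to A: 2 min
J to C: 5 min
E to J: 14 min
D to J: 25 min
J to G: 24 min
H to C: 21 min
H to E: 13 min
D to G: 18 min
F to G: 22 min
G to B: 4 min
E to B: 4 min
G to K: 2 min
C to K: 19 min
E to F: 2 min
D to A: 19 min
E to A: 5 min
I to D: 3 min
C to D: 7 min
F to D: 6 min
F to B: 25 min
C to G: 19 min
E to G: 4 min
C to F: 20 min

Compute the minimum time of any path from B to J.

Enumerating some paths:
B → D → C → J: 5+7+5 = 17
B → C → J: 12+5 = 17
B → E → C → J: 4+2+5 = 11
B → G → E → C → J: 4+4+2+5 = 15
The minimum is 11 min via B → E → C → J.

11 min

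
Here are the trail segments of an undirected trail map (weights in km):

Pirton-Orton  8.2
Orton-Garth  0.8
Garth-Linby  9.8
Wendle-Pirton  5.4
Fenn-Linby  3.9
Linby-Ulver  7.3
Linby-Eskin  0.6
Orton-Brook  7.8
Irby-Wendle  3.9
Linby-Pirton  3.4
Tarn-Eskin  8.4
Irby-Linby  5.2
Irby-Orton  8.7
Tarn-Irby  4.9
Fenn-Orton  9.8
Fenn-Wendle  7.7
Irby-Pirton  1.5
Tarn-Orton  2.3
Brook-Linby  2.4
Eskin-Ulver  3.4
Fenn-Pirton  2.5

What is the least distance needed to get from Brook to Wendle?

11.2 km

Shortest distances from Brook:
Brook: 0
Linby: 2.4  (via Brook)
Eskin: 3  (via Linby)
Pirton: 5.8  (via Linby)
Fenn: 6.3  (via Linby)
Ulver: 6.4  (via Eskin)
Irby: 7.3  (via Pirton)
Orton: 7.8  (via Brook)
Garth: 8.6  (via Orton)
Tarn: 10.1  (via Orton)
Wendle: 11.2  (via Pirton)
Shortest route: Brook–Linby–Pirton–Wendle = 11.2 km.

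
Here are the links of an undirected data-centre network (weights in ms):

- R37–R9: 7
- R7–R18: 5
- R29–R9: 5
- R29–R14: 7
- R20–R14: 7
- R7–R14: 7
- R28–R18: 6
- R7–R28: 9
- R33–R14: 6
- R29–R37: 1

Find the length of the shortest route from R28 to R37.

24 ms

Shortest distances from R28:
R28: 0
R18: 6  (via R28)
R7: 9  (via R28)
R14: 16  (via R7)
R33: 22  (via R14)
R29: 23  (via R14)
R20: 23  (via R14)
R37: 24  (via R29)
Shortest route: R28 → R7 → R14 → R29 → R37 = 24 ms.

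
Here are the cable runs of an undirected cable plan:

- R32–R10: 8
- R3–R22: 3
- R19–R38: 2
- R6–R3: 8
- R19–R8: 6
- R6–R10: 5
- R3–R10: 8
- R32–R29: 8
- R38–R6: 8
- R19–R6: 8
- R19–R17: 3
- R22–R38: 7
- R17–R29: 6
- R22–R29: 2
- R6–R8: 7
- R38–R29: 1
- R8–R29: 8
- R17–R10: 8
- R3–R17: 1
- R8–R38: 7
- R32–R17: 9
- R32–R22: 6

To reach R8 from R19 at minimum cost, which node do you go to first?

R8

Compare a few routes:
R19 - R8: 6 = 6
R19 - R6 - R8: 8+7 = 15
R19 - R38 - R29 - R8: 2+1+8 = 11
R19 - R38 - R8: 2+7 = 9
Cheapest is R19 - R8 at 6.
So from R19 the first move is to R8.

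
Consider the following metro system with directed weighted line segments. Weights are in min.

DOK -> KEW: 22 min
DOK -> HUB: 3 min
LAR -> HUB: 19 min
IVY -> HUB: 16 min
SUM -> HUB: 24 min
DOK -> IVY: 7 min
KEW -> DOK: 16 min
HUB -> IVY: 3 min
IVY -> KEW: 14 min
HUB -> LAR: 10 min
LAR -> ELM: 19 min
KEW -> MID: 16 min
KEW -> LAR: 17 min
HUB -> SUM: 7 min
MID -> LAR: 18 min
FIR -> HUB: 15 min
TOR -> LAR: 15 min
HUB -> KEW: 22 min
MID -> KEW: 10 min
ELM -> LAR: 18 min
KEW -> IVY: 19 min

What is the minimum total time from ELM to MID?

Candidate routes:
ELM - LAR - HUB - KEW - MID: 18+19+22+16 = 75
ELM - LAR - HUB - IVY - KEW - MID: 18+19+3+14+16 = 70
The minimum is 70 min via ELM - LAR - HUB - IVY - KEW - MID.

70 min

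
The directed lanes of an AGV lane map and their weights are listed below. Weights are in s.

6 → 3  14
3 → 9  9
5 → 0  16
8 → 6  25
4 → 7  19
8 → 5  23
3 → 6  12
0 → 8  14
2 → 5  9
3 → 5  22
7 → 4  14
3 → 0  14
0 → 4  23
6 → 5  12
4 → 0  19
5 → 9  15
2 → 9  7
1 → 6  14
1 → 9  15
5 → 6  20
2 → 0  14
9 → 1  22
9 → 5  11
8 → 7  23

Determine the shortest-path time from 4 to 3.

72 s

Running Dijkstra from 4:
4: 0
0: 19  (via 4)
7: 19  (via 4)
8: 33  (via 0)
5: 56  (via 8)
6: 58  (via 8)
9: 71  (via 5)
3: 72  (via 6)
Shortest route: 4 → 0 → 8 → 6 → 3 = 72 s.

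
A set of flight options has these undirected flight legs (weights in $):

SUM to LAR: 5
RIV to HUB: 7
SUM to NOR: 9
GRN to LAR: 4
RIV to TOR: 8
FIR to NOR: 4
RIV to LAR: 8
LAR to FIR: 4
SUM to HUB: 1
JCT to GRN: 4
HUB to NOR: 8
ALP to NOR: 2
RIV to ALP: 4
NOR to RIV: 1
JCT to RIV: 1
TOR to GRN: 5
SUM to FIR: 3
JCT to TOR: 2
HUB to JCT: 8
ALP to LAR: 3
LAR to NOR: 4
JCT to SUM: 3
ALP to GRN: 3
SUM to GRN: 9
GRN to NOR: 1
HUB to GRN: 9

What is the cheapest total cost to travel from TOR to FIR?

$8

Running Dijkstra from TOR:
TOR: 0
JCT: 2  (via TOR)
RIV: 3  (via JCT)
NOR: 4  (via RIV)
GRN: 5  (via TOR)
SUM: 5  (via JCT)
HUB: 6  (via SUM)
ALP: 6  (via NOR)
FIR: 8  (via NOR)
Shortest route: TOR–JCT–RIV–NOR–FIR = $8.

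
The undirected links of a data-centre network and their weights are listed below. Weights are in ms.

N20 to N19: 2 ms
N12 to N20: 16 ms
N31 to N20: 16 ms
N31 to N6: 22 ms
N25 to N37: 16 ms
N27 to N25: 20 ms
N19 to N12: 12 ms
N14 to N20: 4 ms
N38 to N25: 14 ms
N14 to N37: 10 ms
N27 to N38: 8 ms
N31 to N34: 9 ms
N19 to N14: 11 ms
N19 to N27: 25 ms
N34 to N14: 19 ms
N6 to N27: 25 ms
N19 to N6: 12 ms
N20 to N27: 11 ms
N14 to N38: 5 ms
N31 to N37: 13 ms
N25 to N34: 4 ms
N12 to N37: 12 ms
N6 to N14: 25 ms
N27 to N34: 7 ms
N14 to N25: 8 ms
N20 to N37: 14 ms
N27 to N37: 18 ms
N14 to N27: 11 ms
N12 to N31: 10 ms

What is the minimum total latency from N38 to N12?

23 ms

Running Dijkstra from N38:
N38: 0
N14: 5  (via N38)
N27: 8  (via N38)
N20: 9  (via N14)
N19: 11  (via N20)
N25: 13  (via N14)
N34: 15  (via N27)
N37: 15  (via N14)
N6: 23  (via N19)
N12: 23  (via N19)
Shortest route: N38 → N14 → N20 → N19 → N12 = 23 ms.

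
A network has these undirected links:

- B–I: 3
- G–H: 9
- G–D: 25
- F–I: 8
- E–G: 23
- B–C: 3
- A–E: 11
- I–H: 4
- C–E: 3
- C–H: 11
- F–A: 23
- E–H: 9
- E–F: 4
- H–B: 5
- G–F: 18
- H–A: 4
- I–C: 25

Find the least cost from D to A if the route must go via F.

Shortest D→F: D → G → F = 43
Shortest F→A: F → E → A = 15
Total via F: 43 + 15 = 58.

58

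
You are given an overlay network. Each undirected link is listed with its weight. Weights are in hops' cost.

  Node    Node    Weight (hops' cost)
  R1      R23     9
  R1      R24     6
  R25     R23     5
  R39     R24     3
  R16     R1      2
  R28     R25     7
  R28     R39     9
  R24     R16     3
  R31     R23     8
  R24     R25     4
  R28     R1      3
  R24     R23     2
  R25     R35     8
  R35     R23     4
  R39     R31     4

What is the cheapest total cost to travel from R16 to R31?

10 hops' cost

Settle nodes by increasing distance from R16:
R16: 0
R1: 2  (via R16)
R24: 3  (via R16)
R23: 5  (via R24)
R28: 5  (via R1)
R39: 6  (via R24)
R25: 7  (via R24)
R35: 9  (via R23)
R31: 10  (via R39)
Shortest route: R16–R24–R39–R31 = 10 hops' cost.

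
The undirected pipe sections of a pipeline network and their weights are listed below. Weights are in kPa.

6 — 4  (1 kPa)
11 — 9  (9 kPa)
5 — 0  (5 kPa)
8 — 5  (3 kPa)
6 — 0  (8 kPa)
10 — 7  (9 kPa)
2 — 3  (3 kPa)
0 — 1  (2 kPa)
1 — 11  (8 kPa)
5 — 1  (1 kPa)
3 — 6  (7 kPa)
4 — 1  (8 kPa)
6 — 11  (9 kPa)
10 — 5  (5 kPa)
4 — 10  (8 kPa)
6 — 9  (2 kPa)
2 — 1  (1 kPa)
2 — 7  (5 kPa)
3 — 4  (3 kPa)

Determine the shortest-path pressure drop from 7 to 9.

Compare a few routes:
7 - 2 - 3 - 4 - 6 - 9: 5+3+3+1+2 = 14
7 - 2 - 1 - 4 - 6 - 9: 5+1+8+1+2 = 17
7 - 2 - 3 - 6 - 9: 5+3+7+2 = 17
The minimum is 14 kPa via 7 - 2 - 3 - 4 - 6 - 9.

14 kPa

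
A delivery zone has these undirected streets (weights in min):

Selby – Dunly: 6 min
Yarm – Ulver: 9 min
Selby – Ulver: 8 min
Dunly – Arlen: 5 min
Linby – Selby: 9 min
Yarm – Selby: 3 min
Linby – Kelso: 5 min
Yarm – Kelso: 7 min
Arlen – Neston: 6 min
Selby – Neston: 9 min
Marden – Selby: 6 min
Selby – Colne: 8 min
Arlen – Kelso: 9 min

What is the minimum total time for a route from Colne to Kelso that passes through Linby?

Best Colne to Linby: Colne → Selby → Linby costing 17
Best Linby to Kelso: Linby → Kelso costing 5
Total via Linby: 17 + 5 = 22 min.

22 min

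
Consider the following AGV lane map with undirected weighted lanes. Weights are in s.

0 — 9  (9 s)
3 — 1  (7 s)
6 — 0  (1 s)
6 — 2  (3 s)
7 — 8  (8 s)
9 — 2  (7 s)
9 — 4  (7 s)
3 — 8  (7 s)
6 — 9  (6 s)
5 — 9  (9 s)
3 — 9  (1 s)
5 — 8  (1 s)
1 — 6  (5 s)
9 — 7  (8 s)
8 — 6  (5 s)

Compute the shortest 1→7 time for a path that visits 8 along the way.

18 s

Shortest 1→8: 1–6–8 = 10
Shortest 8→7: 8–7 = 8
Total via 8: 10 + 8 = 18 s.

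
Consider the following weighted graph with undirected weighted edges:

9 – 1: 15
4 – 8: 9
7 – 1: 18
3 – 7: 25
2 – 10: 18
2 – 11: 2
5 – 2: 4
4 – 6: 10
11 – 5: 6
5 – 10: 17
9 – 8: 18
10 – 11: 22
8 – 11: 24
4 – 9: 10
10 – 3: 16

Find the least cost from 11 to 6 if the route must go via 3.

Shortest 11→3: 11–2–10–3 = 36
Best 3 to 6: 3–7–1–9–4–6 costing 78
Total via 3: 36 + 78 = 114.

114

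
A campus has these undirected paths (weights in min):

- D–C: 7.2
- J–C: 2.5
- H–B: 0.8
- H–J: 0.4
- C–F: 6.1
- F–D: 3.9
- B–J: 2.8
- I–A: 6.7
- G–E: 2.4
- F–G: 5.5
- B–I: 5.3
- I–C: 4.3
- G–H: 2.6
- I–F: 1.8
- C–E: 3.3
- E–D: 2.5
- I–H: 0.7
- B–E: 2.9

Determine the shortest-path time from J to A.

7.8 min

Candidate routes:
J - B - H - I - A: 2.8+0.8+0.7+6.7 = 11
J - H - I - A: 0.4+0.7+6.7 = 7.8
J - H - B - I - A: 0.4+0.8+5.3+6.7 = 13.2
The minimum is 7.8 min via J - H - I - A.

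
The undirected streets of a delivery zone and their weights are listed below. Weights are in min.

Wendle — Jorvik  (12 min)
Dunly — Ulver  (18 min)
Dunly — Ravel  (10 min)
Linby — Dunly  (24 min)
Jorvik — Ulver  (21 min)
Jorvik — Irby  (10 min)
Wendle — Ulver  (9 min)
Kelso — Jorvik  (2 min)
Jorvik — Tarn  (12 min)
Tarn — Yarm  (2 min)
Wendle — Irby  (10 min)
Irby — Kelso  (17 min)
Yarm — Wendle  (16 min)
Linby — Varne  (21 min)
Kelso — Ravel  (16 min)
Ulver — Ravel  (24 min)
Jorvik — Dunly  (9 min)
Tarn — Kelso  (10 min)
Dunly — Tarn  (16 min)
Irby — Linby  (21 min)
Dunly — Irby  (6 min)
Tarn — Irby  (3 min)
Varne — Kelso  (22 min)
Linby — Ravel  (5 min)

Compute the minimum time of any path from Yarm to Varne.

Settle nodes by increasing distance from Yarm:
Yarm: 0
Tarn: 2  (via Yarm)
Irby: 5  (via Tarn)
Dunly: 11  (via Irby)
Kelso: 12  (via Tarn)
Jorvik: 14  (via Tarn)
Wendle: 15  (via Irby)
Ravel: 21  (via Dunly)
Ulver: 24  (via Wendle)
Linby: 26  (via Irby)
Varne: 34  (via Kelso)
Shortest route: Yarm → Tarn → Kelso → Varne = 34 min.

34 min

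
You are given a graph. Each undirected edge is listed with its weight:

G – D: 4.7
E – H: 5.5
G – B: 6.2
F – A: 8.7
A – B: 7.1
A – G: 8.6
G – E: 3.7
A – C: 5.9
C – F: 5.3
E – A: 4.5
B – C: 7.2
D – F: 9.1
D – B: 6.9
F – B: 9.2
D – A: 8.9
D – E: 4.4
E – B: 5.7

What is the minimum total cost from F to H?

18.7

Settle nodes by increasing distance from F:
F: 0
C: 5.3  (via F)
A: 8.7  (via F)
D: 9.1  (via F)
B: 9.2  (via F)
E: 13.2  (via A)
G: 13.8  (via D)
H: 18.7  (via E)
Shortest route: F–A–E–H = 18.7.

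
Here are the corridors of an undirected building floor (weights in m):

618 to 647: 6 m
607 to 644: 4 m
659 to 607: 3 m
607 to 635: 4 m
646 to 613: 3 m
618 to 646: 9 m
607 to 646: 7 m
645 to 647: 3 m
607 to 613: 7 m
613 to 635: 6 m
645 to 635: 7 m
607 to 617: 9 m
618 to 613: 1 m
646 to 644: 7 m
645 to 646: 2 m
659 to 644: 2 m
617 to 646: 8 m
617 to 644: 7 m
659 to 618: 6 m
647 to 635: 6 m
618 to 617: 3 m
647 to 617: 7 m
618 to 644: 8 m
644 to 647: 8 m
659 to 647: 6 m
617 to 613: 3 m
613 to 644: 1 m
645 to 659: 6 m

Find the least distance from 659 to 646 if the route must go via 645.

Shortest 659→645: 659–645 = 6
Shortest 645→646: 645–646 = 2
Total via 645: 6 + 2 = 8 m.

8 m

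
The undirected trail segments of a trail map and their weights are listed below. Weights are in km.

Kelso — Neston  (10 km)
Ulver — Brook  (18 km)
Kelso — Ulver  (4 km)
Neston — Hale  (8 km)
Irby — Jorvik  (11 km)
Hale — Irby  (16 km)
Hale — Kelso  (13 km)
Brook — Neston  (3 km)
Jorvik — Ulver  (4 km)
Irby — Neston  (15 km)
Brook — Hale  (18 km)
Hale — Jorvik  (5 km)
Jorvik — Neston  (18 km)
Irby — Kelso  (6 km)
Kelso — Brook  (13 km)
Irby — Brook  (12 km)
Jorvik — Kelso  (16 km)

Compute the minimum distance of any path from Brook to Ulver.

Enumerating some paths:
Brook–Kelso–Ulver: 13+4 = 17
Brook–Irby–Kelso–Ulver: 12+6+4 = 22
Brook–Ulver: 18 = 18
Brook–Neston–Hale–Jorvik–Ulver: 3+8+5+4 = 20
Cheapest is Brook–Kelso–Ulver at 17 km.

17 km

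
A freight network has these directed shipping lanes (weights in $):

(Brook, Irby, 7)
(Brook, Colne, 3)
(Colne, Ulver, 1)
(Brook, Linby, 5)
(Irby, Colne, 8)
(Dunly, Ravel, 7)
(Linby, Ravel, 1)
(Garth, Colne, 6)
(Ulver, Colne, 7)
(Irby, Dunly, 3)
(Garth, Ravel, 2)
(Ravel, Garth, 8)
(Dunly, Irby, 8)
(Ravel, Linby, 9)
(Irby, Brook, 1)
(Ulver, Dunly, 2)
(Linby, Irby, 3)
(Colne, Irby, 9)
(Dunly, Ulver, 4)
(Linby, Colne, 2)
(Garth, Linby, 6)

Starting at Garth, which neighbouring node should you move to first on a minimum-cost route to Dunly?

Candidate routes:
Garth → Colne → Ulver → Dunly: 6+1+2 = 9
Garth → Linby → Irby → Dunly: 6+3+3 = 12
Garth → Linby → Colne → Ulver → Dunly: 6+2+1+2 = 11
The minimum is $9 via Garth → Colne → Ulver → Dunly.
So from Garth the first move is to Colne.

Colne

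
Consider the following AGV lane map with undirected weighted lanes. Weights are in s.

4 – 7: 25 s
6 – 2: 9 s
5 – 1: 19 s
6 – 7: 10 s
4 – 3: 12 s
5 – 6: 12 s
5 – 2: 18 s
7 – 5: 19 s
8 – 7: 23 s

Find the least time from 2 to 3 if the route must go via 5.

74 s

Shortest 2→5: 2 → 5 = 18
Best 5 to 3: 5 → 7 → 4 → 3 costing 56
Total via 5: 18 + 56 = 74 s.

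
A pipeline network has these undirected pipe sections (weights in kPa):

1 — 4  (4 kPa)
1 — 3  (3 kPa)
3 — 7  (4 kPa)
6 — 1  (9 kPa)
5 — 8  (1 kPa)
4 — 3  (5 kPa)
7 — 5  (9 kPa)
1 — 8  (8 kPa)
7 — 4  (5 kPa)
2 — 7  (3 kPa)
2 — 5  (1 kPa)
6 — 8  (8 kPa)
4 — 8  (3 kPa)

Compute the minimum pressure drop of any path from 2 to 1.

9 kPa

Enumerating some paths:
2 → 5 → 8 → 4 → 1: 1+1+3+4 = 9
2 → 5 → 8 → 1: 1+1+8 = 10
2 → 7 → 3 → 1: 3+4+3 = 10
Cheapest is 2 → 5 → 8 → 4 → 1 at 9 kPa.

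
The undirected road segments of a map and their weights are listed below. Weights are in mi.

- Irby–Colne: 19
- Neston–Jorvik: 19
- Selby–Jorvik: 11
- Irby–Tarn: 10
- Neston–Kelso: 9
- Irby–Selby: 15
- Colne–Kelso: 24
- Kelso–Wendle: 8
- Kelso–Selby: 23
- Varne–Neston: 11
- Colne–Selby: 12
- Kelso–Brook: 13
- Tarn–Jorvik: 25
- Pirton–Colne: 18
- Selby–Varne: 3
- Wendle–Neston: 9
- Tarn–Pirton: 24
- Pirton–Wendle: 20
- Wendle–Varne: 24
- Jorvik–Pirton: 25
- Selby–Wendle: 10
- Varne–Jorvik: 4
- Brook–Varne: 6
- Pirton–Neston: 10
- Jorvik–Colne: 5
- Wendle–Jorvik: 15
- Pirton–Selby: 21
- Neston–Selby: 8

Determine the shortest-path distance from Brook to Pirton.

27 mi

Settle nodes by increasing distance from Brook:
Brook: 0
Varne: 6  (via Brook)
Selby: 9  (via Varne)
Jorvik: 10  (via Varne)
Kelso: 13  (via Brook)
Colne: 15  (via Jorvik)
Neston: 17  (via Varne)
Wendle: 19  (via Selby)
Irby: 24  (via Selby)
Pirton: 27  (via Neston)
Shortest route: Brook → Varne → Neston → Pirton = 27 mi.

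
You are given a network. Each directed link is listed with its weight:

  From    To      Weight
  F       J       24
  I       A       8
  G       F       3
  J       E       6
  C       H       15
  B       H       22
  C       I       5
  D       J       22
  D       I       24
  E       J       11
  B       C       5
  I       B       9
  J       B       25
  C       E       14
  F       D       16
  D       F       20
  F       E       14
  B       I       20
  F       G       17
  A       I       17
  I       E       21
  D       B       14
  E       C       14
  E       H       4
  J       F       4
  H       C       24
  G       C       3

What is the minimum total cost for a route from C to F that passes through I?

Best C to I: C–I costing 5
Shortest I→F: I–E–J–F = 36
Total via I: 5 + 36 = 41.

41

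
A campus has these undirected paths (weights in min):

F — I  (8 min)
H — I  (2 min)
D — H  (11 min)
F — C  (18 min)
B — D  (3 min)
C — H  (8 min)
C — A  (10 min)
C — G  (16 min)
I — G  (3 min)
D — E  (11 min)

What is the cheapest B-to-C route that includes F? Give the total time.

Shortest B→F: B–D–H–I–F = 24
Best F to C: F–C costing 18
Total via F: 24 + 18 = 42 min.

42 min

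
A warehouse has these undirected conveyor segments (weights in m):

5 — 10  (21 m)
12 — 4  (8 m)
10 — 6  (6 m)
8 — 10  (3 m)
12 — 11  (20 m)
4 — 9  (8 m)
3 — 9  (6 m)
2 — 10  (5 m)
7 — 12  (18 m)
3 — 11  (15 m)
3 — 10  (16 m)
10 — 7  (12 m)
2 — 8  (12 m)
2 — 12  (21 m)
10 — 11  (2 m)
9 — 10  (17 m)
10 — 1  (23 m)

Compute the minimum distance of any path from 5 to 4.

Running Dijkstra from 5:
5: 0
10: 21  (via 5)
11: 23  (via 10)
8: 24  (via 10)
2: 26  (via 10)
6: 27  (via 10)
7: 33  (via 10)
3: 37  (via 10)
9: 38  (via 10)
12: 43  (via 11)
1: 44  (via 10)
4: 46  (via 9)
Shortest route: 5–10–9–4 = 46 m.

46 m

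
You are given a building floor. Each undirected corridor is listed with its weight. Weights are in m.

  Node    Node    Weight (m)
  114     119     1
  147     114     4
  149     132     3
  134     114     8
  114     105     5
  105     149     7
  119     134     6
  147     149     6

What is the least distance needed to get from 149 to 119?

11 m

Running Dijkstra from 149:
149: 0
132: 3  (via 149)
147: 6  (via 149)
105: 7  (via 149)
114: 10  (via 147)
119: 11  (via 114)
Shortest route: 149 → 147 → 114 → 119 = 11 m.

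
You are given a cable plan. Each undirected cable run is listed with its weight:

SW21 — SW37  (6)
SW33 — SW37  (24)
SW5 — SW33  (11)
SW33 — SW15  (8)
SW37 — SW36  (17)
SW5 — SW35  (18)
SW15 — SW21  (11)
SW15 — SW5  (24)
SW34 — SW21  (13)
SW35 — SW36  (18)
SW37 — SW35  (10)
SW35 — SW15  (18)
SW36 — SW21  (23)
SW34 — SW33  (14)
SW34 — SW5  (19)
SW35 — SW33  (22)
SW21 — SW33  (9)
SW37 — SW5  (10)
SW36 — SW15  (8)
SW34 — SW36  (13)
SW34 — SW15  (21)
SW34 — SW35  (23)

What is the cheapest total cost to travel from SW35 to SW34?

Shortest distances from SW35:
SW35: 0
SW37: 10  (via SW35)
SW21: 16  (via SW37)
SW36: 18  (via SW35)
SW15: 18  (via SW35)
SW5: 18  (via SW35)
SW33: 22  (via SW35)
SW34: 23  (via SW35)
Shortest route: SW35 → SW34 = 23.

23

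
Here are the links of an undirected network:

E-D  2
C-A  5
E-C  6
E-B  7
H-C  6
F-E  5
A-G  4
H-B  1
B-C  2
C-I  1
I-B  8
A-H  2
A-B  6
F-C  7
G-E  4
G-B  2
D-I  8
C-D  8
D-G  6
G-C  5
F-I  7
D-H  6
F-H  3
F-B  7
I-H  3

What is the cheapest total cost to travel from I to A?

5

Shortest distances from I:
I: 0
C: 1  (via I)
B: 3  (via C)
H: 3  (via I)
A: 5  (via H)
Shortest route: I → H → A = 5.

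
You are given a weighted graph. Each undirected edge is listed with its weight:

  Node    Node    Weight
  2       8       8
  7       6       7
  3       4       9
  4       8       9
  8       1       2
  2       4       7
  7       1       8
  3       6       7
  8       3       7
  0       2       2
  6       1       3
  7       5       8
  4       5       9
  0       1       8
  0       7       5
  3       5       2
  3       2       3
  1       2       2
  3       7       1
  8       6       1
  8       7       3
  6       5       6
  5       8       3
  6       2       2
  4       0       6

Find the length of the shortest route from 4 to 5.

9

Enumerating some paths:
4–2–3–5: 7+3+2 = 12
4–8–5: 9+3 = 12
4–3–5: 9+2 = 11
4–5: 9 = 9
Cheapest is 4–5 at 9.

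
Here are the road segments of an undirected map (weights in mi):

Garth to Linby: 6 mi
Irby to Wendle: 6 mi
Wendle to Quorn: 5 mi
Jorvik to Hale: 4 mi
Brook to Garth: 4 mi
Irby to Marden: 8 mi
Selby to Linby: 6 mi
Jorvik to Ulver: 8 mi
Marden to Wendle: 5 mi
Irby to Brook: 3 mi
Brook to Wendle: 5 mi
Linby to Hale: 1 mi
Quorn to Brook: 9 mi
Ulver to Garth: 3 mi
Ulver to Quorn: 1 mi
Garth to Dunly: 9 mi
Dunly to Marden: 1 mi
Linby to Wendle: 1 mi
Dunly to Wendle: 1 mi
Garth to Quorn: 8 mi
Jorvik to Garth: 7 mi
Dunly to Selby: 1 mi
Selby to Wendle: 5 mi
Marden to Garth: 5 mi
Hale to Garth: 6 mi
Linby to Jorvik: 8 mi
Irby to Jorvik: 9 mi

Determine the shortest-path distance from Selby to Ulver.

Enumerating some paths:
Selby → Dunly → Wendle → Quorn → Ulver: 1+1+5+1 = 8
Selby → Dunly → Marden → Garth → Ulver: 1+1+5+3 = 10
Cheapest is Selby → Dunly → Wendle → Quorn → Ulver at 8 mi.

8 mi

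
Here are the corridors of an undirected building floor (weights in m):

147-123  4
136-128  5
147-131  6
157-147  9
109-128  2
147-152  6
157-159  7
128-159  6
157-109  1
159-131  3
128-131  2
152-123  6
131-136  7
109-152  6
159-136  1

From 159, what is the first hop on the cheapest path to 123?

Candidate routes:
159 → 136 → 128 → 131 → 147 → 123: 1+5+2+6+4 = 18
159 → 131 → 147 → 123: 3+6+4 = 13
Cheapest is 159 → 131 → 147 → 123 at 13 m.
So from 159 the first move is to 131.

131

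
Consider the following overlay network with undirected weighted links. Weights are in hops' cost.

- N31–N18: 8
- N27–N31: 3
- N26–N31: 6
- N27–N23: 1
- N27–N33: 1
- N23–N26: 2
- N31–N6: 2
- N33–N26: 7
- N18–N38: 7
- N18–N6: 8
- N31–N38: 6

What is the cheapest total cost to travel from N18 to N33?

Settle nodes by increasing distance from N18:
N18: 0
N38: 7  (via N18)
N31: 8  (via N18)
N6: 8  (via N18)
N27: 11  (via N31)
N33: 12  (via N27)
Shortest route: N18 → N31 → N27 → N33 = 12 hops' cost.

12 hops' cost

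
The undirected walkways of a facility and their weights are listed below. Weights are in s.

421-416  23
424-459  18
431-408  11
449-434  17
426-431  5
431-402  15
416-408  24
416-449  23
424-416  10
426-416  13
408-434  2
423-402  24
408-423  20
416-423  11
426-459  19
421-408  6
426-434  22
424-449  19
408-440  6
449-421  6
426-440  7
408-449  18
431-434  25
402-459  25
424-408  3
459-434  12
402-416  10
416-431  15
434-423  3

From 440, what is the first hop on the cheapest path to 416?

Enumerating some paths:
440–426–416: 7+13 = 20
440–426–431–416: 7+5+15 = 27
440–408–434–423–416: 6+2+3+11 = 22
440–408–424–416: 6+3+10 = 19
Cheapest is 440–408–424–416 at 19 s.
So from 440 the first move is to 408.

408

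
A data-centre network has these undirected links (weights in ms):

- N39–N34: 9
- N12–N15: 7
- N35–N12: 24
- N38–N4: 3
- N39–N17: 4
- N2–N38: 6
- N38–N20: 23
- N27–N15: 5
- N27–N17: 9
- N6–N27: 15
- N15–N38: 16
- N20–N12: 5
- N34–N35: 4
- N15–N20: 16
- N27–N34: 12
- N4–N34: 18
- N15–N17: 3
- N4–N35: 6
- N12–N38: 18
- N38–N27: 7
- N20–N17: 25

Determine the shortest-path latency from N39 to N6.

Settle nodes by increasing distance from N39:
N39: 0
N17: 4  (via N39)
N15: 7  (via N17)
N34: 9  (via N39)
N27: 12  (via N15)
N35: 13  (via N34)
N12: 14  (via N15)
N38: 19  (via N27)
N20: 19  (via N12)
N4: 19  (via N35)
N2: 25  (via N38)
N6: 27  (via N27)
Shortest route: N39 → N17 → N15 → N27 → N6 = 27 ms.

27 ms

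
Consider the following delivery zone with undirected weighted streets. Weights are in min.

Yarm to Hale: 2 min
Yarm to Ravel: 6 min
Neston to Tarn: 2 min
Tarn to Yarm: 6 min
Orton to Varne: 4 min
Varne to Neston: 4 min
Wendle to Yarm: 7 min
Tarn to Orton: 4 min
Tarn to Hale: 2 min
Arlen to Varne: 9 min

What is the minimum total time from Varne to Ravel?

16 min

Settle nodes by increasing distance from Varne:
Varne: 0
Neston: 4  (via Varne)
Orton: 4  (via Varne)
Tarn: 6  (via Neston)
Hale: 8  (via Tarn)
Arlen: 9  (via Varne)
Yarm: 10  (via Hale)
Ravel: 16  (via Yarm)
Shortest route: Varne–Neston–Tarn–Hale–Yarm–Ravel = 16 min.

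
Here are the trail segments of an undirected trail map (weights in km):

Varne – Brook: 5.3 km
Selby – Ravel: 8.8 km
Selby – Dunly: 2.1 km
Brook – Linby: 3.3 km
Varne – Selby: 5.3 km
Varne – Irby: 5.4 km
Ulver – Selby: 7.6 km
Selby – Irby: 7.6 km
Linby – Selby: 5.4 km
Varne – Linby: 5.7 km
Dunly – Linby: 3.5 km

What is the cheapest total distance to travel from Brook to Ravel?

17.5 km

Shortest distances from Brook:
Brook: 0
Linby: 3.3  (via Brook)
Varne: 5.3  (via Brook)
Dunly: 6.8  (via Linby)
Selby: 8.7  (via Linby)
Irby: 10.7  (via Varne)
Ulver: 16.3  (via Selby)
Ravel: 17.5  (via Selby)
Shortest route: Brook–Linby–Selby–Ravel = 17.5 km.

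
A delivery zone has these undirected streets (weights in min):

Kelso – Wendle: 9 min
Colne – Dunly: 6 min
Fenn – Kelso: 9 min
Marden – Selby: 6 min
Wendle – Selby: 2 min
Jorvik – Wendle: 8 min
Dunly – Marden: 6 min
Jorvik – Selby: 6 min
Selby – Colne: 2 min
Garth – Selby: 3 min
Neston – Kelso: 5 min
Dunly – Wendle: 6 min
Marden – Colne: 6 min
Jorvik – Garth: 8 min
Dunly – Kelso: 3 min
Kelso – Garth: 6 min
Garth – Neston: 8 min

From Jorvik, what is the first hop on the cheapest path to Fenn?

Compare a few routes:
Jorvik - Selby - Garth - Kelso - Fenn: 6+3+6+9 = 24
Jorvik - Garth - Kelso - Fenn: 8+6+9 = 23
The minimum is 23 min via Jorvik - Garth - Kelso - Fenn.
So from Jorvik the first move is to Garth.

Garth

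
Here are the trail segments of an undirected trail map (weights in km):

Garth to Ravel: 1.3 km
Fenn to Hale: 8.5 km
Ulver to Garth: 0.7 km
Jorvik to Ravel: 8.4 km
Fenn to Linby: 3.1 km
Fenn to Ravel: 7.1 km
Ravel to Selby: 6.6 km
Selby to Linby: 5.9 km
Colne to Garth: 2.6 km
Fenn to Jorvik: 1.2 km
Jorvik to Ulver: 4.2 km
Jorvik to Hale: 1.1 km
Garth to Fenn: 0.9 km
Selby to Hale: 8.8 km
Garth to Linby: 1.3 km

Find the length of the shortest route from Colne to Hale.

Shortest distances from Colne:
Colne: 0
Garth: 2.6  (via Colne)
Ulver: 3.3  (via Garth)
Fenn: 3.5  (via Garth)
Linby: 3.9  (via Garth)
Ravel: 3.9  (via Garth)
Jorvik: 4.7  (via Fenn)
Hale: 5.8  (via Jorvik)
Shortest route: Colne → Garth → Fenn → Jorvik → Hale = 5.8 km.

5.8 km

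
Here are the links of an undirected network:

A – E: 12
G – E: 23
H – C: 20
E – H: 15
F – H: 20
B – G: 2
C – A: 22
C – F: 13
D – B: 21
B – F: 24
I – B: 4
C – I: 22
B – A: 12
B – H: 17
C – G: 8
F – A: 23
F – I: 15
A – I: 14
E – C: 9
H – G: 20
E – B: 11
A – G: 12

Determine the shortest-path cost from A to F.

Compare a few routes:
A → F: 23 = 23
A → I → F: 14+15 = 29
The minimum is 23 via A → F.

23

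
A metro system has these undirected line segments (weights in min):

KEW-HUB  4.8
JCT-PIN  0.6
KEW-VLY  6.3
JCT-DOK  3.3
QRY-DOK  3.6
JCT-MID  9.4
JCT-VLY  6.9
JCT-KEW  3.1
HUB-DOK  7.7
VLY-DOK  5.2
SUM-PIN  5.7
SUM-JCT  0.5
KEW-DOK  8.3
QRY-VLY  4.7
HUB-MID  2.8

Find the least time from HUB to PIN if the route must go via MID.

12.8 min

Shortest HUB→MID: HUB–MID = 2.8
Best MID to PIN: MID–JCT–PIN costing 10
Total via MID: 2.8 + 10 = 12.8 min.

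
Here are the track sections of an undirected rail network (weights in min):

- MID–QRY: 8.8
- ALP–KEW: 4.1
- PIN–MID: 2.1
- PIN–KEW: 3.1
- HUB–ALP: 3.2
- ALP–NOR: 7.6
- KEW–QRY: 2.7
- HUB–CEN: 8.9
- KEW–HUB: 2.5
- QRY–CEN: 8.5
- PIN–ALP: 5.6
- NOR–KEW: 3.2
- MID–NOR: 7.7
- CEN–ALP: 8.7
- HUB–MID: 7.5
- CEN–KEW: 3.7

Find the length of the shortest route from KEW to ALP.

Enumerating some paths:
KEW - ALP: 4.1 = 4.1
KEW - HUB - ALP: 2.5+3.2 = 5.7
KEW - PIN - ALP: 3.1+5.6 = 8.7
Cheapest is KEW - ALP at 4.1 min.

4.1 min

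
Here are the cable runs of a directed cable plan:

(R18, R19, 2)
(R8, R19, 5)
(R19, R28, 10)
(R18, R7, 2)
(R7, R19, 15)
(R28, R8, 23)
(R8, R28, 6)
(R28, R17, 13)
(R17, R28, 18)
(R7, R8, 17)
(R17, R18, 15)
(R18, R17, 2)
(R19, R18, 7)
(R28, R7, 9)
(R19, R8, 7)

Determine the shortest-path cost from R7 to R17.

24

Settle nodes by increasing distance from R7:
R7: 0
R19: 15  (via R7)
R8: 17  (via R7)
R18: 22  (via R19)
R28: 23  (via R8)
R17: 24  (via R18)
Shortest route: R7 → R19 → R18 → R17 = 24.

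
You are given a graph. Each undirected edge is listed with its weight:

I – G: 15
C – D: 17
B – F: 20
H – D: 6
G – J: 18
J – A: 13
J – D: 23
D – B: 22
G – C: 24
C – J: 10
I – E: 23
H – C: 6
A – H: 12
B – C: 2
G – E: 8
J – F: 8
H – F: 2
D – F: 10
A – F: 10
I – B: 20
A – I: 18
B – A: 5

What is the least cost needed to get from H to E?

36

Compare a few routes:
H → C → J → G → E: 6+10+18+8 = 42
H → D → F → J → G → E: 6+10+8+18+8 = 50
H → C → G → E: 6+24+8 = 38
H → F → J → G → E: 2+8+18+8 = 36
Cheapest is H → F → J → G → E at 36.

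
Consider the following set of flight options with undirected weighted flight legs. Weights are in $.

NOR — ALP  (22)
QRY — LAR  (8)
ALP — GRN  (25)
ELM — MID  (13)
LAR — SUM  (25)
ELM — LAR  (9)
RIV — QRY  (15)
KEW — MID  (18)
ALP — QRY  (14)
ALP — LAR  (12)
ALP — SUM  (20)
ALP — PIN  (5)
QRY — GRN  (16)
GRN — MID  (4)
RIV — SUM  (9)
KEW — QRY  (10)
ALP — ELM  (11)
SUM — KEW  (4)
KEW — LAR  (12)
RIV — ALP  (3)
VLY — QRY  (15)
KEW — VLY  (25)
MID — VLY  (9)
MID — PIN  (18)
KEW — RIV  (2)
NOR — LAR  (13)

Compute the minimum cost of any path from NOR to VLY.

Shortest distances from NOR:
NOR: 0
LAR: 13  (via NOR)
QRY: 21  (via LAR)
ELM: 22  (via LAR)
ALP: 22  (via NOR)
KEW: 25  (via LAR)
RIV: 25  (via ALP)
PIN: 27  (via ALP)
SUM: 29  (via KEW)
MID: 35  (via ELM)
VLY: 36  (via QRY)
Shortest route: NOR → LAR → QRY → VLY = $36.

$36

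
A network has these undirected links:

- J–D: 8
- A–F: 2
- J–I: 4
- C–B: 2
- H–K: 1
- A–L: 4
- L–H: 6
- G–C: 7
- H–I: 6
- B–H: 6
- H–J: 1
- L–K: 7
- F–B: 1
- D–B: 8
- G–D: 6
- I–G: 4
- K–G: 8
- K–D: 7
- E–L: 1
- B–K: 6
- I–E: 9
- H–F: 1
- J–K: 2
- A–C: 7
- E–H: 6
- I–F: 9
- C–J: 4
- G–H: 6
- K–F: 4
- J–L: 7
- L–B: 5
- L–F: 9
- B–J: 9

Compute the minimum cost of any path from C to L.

7

Compare a few routes:
C - B - F - H - L: 2+1+1+6 = 10
C - B - L: 2+5 = 7
C - B - F - A - L: 2+1+2+4 = 9
The minimum is 7 via C - B - L.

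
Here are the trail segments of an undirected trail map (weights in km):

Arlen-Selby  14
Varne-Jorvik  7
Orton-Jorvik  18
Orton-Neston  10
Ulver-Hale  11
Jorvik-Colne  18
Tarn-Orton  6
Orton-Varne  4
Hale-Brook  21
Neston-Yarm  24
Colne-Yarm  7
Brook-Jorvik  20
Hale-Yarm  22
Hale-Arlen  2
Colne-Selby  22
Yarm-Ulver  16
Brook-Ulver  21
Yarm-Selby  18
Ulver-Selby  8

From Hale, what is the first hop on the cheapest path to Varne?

Brook

Candidate routes:
Hale–Ulver–Brook–Jorvik–Varne: 11+21+20+7 = 59
Hale–Yarm–Colne–Jorvik–Varne: 22+7+18+7 = 54
Hale–Ulver–Yarm–Colne–Jorvik–Varne: 11+16+7+18+7 = 59
Hale–Brook–Jorvik–Varne: 21+20+7 = 48
Cheapest is Hale–Brook–Jorvik–Varne at 48 km.
So from Hale the first move is to Brook.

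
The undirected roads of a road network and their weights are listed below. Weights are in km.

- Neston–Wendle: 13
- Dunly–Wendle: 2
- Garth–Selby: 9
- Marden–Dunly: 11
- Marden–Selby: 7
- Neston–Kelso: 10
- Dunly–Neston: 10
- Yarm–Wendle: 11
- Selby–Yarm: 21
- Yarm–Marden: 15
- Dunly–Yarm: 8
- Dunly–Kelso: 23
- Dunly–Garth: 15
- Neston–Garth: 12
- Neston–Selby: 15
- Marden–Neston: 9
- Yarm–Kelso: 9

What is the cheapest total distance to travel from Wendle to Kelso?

Compare a few routes:
Wendle–Yarm–Kelso: 11+9 = 20
Wendle–Dunly–Yarm–Kelso: 2+8+9 = 19
Cheapest is Wendle–Dunly–Yarm–Kelso at 19 km.

19 km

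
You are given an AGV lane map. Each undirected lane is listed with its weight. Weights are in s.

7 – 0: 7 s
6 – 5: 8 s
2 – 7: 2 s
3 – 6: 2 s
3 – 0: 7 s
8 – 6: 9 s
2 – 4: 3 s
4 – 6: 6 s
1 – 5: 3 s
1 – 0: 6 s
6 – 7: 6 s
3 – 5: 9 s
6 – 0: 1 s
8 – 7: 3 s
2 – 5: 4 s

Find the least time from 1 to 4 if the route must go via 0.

13 s

Shortest 1→0: 1 → 0 = 6
Shortest 0→4: 0 → 6 → 4 = 7
Total via 0: 6 + 7 = 13 s.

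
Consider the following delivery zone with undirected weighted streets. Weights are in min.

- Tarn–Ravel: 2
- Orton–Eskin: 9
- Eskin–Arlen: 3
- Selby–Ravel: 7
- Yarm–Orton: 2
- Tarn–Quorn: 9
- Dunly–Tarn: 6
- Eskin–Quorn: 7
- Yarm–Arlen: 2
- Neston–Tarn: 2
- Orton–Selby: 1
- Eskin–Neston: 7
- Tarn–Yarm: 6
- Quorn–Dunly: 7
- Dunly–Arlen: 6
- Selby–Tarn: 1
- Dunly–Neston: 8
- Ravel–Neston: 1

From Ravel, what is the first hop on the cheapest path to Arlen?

Compare a few routes:
Ravel → Neston → Tarn → Selby → Orton → Yarm → Arlen: 1+2+1+1+2+2 = 9
Ravel → Tarn → Selby → Orton → Yarm → Arlen: 2+1+1+2+2 = 8
Cheapest is Ravel → Tarn → Selby → Orton → Yarm → Arlen at 8 min.
So from Ravel the first move is to Tarn.

Tarn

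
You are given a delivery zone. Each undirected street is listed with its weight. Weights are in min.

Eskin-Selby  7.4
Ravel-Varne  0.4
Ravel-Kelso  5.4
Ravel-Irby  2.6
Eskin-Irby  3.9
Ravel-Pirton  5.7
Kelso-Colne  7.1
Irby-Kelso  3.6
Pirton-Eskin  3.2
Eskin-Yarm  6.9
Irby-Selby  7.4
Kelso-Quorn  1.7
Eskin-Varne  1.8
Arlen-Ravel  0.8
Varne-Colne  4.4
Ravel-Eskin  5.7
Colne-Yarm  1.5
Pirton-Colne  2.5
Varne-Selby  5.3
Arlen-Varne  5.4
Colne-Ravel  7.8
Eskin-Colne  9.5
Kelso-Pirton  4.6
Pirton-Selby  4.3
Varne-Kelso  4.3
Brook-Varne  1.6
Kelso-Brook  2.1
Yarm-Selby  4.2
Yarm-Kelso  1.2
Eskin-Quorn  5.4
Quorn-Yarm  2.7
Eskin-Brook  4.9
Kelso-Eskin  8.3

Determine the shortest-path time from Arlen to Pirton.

6.2 min

Compare a few routes:
Arlen - Ravel - Varne - Colne - Pirton: 0.8+0.4+4.4+2.5 = 8.1
Arlen - Ravel - Varne - Eskin - Pirton: 0.8+0.4+1.8+3.2 = 6.2
Arlen - Ravel - Pirton: 0.8+5.7 = 6.5
The minimum is 6.2 min via Arlen - Ravel - Varne - Eskin - Pirton.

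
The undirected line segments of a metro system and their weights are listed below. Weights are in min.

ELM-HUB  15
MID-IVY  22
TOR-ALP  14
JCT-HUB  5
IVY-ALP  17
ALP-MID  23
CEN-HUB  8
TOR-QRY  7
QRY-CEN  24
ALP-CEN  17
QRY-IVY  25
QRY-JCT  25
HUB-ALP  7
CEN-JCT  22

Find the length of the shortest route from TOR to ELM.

36 min

Shortest distances from TOR:
TOR: 0
QRY: 7  (via TOR)
ALP: 14  (via TOR)
HUB: 21  (via ALP)
JCT: 26  (via HUB)
CEN: 29  (via HUB)
IVY: 31  (via ALP)
ELM: 36  (via HUB)
Shortest route: TOR → ALP → HUB → ELM = 36 min.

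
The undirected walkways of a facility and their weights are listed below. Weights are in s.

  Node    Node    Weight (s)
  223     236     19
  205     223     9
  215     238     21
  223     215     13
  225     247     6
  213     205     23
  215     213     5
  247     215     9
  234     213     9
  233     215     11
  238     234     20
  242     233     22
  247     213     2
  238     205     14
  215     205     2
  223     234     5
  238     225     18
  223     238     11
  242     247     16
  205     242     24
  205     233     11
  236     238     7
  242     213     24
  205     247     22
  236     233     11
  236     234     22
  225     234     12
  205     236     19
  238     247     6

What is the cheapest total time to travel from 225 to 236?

Running Dijkstra from 225:
225: 0
247: 6  (via 225)
213: 8  (via 247)
234: 12  (via 225)
238: 12  (via 247)
215: 13  (via 213)
205: 15  (via 215)
223: 17  (via 234)
236: 19  (via 238)
Shortest route: 225 → 247 → 238 → 236 = 19 s.

19 s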